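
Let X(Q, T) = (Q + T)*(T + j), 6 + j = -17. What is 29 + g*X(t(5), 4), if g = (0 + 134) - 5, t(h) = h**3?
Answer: -316150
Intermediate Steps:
j = -23 (j = -6 - 17 = -23)
X(Q, T) = (-23 + T)*(Q + T) (X(Q, T) = (Q + T)*(T - 23) = (Q + T)*(-23 + T) = (-23 + T)*(Q + T))
g = 129 (g = 134 - 5 = 129)
29 + g*X(t(5), 4) = 29 + 129*(4**2 - 23*5**3 - 23*4 + 5**3*4) = 29 + 129*(16 - 23*125 - 92 + 125*4) = 29 + 129*(16 - 2875 - 92 + 500) = 29 + 129*(-2451) = 29 - 316179 = -316150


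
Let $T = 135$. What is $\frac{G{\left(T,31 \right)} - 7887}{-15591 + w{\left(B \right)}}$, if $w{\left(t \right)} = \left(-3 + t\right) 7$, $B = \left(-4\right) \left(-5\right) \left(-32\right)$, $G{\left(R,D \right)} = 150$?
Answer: $\frac{7737}{20092} \approx 0.38508$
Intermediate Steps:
$B = -640$ ($B = 20 \left(-32\right) = -640$)
$w{\left(t \right)} = -21 + 7 t$
$\frac{G{\left(T,31 \right)} - 7887}{-15591 + w{\left(B \right)}} = \frac{150 - 7887}{-15591 + \left(-21 + 7 \left(-640\right)\right)} = - \frac{7737}{-15591 - 4501} = - \frac{7737}{-20092} = \left(-7737\right) \left(- \frac{1}{20092}\right) = \frac{7737}{20092}$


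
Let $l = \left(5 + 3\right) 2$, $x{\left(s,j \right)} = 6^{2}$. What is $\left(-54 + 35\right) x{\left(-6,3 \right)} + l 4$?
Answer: $-620$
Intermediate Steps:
$x{\left(s,j \right)} = 36$
$l = 16$ ($l = 8 \cdot 2 = 16$)
$\left(-54 + 35\right) x{\left(-6,3 \right)} + l 4 = \left(-54 + 35\right) 36 + 16 \cdot 4 = \left(-19\right) 36 + 64 = -684 + 64 = -620$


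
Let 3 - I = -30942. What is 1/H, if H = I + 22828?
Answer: 1/53773 ≈ 1.8597e-5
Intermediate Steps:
I = 30945 (I = 3 - 1*(-30942) = 3 + 30942 = 30945)
H = 53773 (H = 30945 + 22828 = 53773)
1/H = 1/53773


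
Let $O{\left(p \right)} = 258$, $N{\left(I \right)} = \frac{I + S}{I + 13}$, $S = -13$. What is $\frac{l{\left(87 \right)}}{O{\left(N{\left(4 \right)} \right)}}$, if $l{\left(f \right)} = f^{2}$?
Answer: $\frac{2523}{86} \approx 29.337$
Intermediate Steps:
$N{\left(I \right)} = \frac{-13 + I}{13 + I}$ ($N{\left(I \right)} = \frac{I - 13}{I + 13} = \frac{-13 + I}{13 + I}$)
$\frac{l{\left(87 \right)}}{O{\left(N{\left(4 \right)} \right)}} = \frac{87^{2}}{258} = 7569 \cdot \frac{1}{258} = \frac{2523}{86}$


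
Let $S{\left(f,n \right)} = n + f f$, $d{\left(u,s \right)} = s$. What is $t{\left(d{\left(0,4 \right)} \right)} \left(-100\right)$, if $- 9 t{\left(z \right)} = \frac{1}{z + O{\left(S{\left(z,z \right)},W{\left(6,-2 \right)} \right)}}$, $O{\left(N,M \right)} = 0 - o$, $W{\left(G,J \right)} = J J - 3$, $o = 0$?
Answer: $\frac{25}{9} \approx 2.7778$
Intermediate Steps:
$W{\left(G,J \right)} = -3 + J^{2}$ ($W{\left(G,J \right)} = J^{2} - 3 = -3 + J^{2}$)
$S{\left(f,n \right)} = n + f^{2}$
$O{\left(N,M \right)} = 0$ ($O{\left(N,M \right)} = 0 - 0 = 0 + 0 = 0$)
$t{\left(z \right)} = - \frac{1}{9 z}$ ($t{\left(z \right)} = - \frac{1}{9 \left(z + 0\right)} = - \frac{1}{9 z}$)
$t{\left(d{\left(0,4 \right)} \right)} \left(-100\right) = - \frac{1}{9 \cdot 4} \left(-100\right) = \left(- \frac{1}{9}\right) \frac{1}{4} \left(-100\right) = \left(- \frac{1}{36}\right) \left(-100\right) = \frac{25}{9}$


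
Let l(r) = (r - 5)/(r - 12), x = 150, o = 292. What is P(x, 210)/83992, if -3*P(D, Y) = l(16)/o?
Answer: -11/294307968 ≈ -3.7376e-8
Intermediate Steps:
l(r) = (-5 + r)/(-12 + r)
P(D, Y) = -11/3504 (P(D, Y) = -(-5 + 16)/(-12 + 16)/(3*292) = -11/4/(3*292) = -(¼)*11/(3*292) = -11/(12*292) = -⅓*11/1168 = -11/3504)
P(x, 210)/83992 = -11/3504/83992 = -11/3504*1/83992 = -11/294307968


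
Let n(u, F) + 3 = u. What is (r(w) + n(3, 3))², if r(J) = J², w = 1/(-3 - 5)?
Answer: 1/4096 ≈ 0.00024414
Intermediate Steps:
n(u, F) = -3 + u
w = -⅛ (w = 1/(-8) = -⅛ ≈ -0.12500)
(r(w) + n(3, 3))² = ((-⅛)² + (-3 + 3))² = (1/64 + 0)² = (1/64)² = 1/4096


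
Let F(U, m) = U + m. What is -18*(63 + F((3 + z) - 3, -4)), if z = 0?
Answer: -1062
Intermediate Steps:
-18*(63 + F((3 + z) - 3, -4)) = -18*(63 + (((3 + 0) - 3) - 4)) = -18*(63 + ((3 - 3) - 4)) = -18*(63 + (0 - 4)) = -18*(63 - 4) = -18*59 = -1062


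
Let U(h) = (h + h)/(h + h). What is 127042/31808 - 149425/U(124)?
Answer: -2376391679/15904 ≈ -1.4942e+5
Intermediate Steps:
U(h) = 1 (U(h) = (2*h)/((2*h)) = (2*h)*(1/(2*h)) = 1)
127042/31808 - 149425/U(124) = 127042/31808 - 149425/1 = 127042*(1/31808) - 149425*1 = 63521/15904 - 149425 = -2376391679/15904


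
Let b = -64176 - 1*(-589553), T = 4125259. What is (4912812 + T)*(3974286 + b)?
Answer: 40668273670073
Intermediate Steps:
b = 525377 (b = -64176 + 589553 = 525377)
(4912812 + T)*(3974286 + b) = (4912812 + 4125259)*(3974286 + 525377) = 9038071*4499663 = 40668273670073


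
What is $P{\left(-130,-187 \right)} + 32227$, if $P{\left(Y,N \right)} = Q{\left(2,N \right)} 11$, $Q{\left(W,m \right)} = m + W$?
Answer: $30192$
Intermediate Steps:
$Q{\left(W,m \right)} = W + m$
$P{\left(Y,N \right)} = 22 + 11 N$ ($P{\left(Y,N \right)} = \left(2 + N\right) 11 = 22 + 11 N$)
$P{\left(-130,-187 \right)} + 32227 = \left(22 + 11 \left(-187\right)\right) + 32227 = \left(22 - 2057\right) + 32227 = -2035 + 32227 = 30192$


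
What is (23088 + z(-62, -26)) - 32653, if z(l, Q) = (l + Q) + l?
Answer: -9715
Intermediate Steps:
z(l, Q) = Q + 2*l (z(l, Q) = (Q + l) + l = Q + 2*l)
(23088 + z(-62, -26)) - 32653 = (23088 + (-26 + 2*(-62))) - 32653 = (23088 + (-26 - 124)) - 32653 = (23088 - 150) - 32653 = 22938 - 32653 = -9715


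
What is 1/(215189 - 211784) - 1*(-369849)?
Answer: 1259335846/3405 ≈ 3.6985e+5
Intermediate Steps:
1/(215189 - 211784) - 1*(-369849) = 1/3405 + 369849 = 1259335846/3405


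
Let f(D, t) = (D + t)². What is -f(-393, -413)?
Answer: -649636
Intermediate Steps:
-f(-393, -413) = -(-393 - 413)² = -1*(-806)² = -1*649636 = -649636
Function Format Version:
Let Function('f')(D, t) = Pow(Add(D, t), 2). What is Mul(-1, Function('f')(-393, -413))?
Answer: -649636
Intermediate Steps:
Mul(-1, Function('f')(-393, -413)) = Mul(-1, Pow(Add(-393, -413), 2)) = Mul(-1, Pow(-806, 2)) = Mul(-1, 649636) = -649636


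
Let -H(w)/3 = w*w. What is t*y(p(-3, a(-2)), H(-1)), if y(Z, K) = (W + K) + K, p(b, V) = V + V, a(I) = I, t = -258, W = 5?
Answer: 258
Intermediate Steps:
p(b, V) = 2*V
H(w) = -3*w**2 (H(w) = -3*w*w = -3*w**2)
y(Z, K) = 5 + 2*K (y(Z, K) = (5 + K) + K = 5 + 2*K)
t*y(p(-3, a(-2)), H(-1)) = -258*(5 + 2*(-3*(-1)**2)) = -258*(5 + 2*(-3*1)) = -258*(5 + 2*(-3)) = -258*(5 - 6) = -258*(-1) = 258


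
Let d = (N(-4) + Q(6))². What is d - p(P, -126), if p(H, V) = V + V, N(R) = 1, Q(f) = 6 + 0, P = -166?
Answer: 301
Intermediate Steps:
Q(f) = 6
p(H, V) = 2*V
d = 49 (d = (1 + 6)² = 7² = 49)
d - p(P, -126) = 49 - 2*(-126) = 49 - 1*(-252) = 49 + 252 = 301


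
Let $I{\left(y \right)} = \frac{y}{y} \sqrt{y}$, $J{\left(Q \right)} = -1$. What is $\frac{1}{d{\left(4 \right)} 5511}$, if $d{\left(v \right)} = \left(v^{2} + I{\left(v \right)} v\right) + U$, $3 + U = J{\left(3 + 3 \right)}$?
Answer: $\frac{1}{110220} \approx 9.0728 \cdot 10^{-6}$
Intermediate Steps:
$U = -4$ ($U = -3 - 1 = -4$)
$I{\left(y \right)} = \sqrt{y}$ ($I{\left(y \right)} = 1 \sqrt{y} = \sqrt{y}$)
$d{\left(v \right)} = -4 + v^{2} + v^{\frac{3}{2}}$ ($d{\left(v \right)} = \left(v^{2} + \sqrt{v} v\right) - 4 = \left(v^{2} + v^{\frac{3}{2}}\right) - 4 = -4 + v^{2} + v^{\frac{3}{2}}$)
$\frac{1}{d{\left(4 \right)} 5511} = \frac{1}{\left(-4 + 4^{2} + 4^{\frac{3}{2}}\right) 5511} = \frac{1}{\left(-4 + 16 + 8\right) 5511} = \frac{1}{20 \cdot 5511} = \frac{1}{110220}$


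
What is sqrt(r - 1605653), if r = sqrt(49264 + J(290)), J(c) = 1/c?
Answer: sqrt(-135035417300 + 290*sqrt(4143102690))/290 ≈ 1267.1*I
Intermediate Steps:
r = sqrt(4143102690)/290 (r = sqrt(49264 + 1/290) = sqrt(14286561/290) = sqrt(4143102690)/290 ≈ 221.96)
sqrt(r - 1605653) = sqrt(sqrt(4143102690)/290 - 1605653) = sqrt(-1605653 + sqrt(4143102690)/290)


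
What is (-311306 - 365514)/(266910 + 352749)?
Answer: -676820/619659 ≈ -1.0922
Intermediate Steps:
(-311306 - 365514)/(266910 + 352749) = -676820/619659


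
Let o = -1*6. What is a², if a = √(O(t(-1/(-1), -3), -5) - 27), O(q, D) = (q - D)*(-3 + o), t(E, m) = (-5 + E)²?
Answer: -216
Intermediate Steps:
o = -6
O(q, D) = -9*q + 9*D (O(q, D) = (q - D)*(-3 - 6) = (q - D)*(-9) = -9*q + 9*D)
a = 6*I*√6 (a = √((-9*(-5 - 1/(-1))² + 9*(-5)) - 27) = √((-9*(-5 - 1*(-1))² - 45) - 27) = √((-9*(-5 + 1)² - 45) - 27) = √((-9*(-4)² - 45) - 27) = √((-9*16 - 45) - 27) = √((-144 - 45) - 27) = √(-189 - 27) = √(-216) = 6*I*√6 ≈ 14.697*I)
a² = (6*I*√6)² = -216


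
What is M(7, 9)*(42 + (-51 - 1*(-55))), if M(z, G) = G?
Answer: 414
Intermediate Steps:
M(7, 9)*(42 + (-51 - 1*(-55))) = 9*(42 + (-51 - 1*(-55))) = 9*(42 + (-51 + 55)) = 9*(42 + 4) = 9*46 = 414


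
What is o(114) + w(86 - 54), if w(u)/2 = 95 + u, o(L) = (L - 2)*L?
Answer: 13022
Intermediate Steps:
o(L) = L*(-2 + L) (o(L) = (-2 + L)*L = L*(-2 + L))
w(u) = 190 + 2*u (w(u) = 2*(95 + u) = 190 + 2*u)
o(114) + w(86 - 54) = 114*(-2 + 114) + (190 + 2*(86 - 54)) = 114*112 + (190 + 2*32) = 12768 + (190 + 64) = 12768 + 254 = 13022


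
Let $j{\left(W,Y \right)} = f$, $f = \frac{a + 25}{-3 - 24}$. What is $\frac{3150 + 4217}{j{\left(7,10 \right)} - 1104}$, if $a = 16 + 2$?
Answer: $- \frac{198909}{29851} \approx -6.6634$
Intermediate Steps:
$a = 18$
$f = - \frac{43}{27}$ ($f = \frac{18 + 25}{-3 - 24} = \frac{43}{-27} = 43 \left(- \frac{1}{27}\right) = - \frac{43}{27} \approx -1.5926$)
$j{\left(W,Y \right)} = - \frac{43}{27}$
$\frac{3150 + 4217}{j{\left(7,10 \right)} - 1104} = \frac{3150 + 4217}{- \frac{43}{27} - 1104} = \frac{7367}{- \frac{29851}{27}} = 7367 \left(- \frac{27}{29851}\right) = - \frac{198909}{29851}$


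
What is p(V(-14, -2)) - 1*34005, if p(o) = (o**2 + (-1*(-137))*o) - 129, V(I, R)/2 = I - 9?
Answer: -38320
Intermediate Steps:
V(I, R) = -18 + 2*I (V(I, R) = 2*(I - 9) = 2*(-9 + I) = -18 + 2*I)
p(o) = -129 + o**2 + 137*o (p(o) = (o**2 + 137*o) - 129 = -129 + o**2 + 137*o)
p(V(-14, -2)) - 1*34005 = (-129 + (-18 + 2*(-14))**2 + 137*(-18 + 2*(-14))) - 1*34005 = (-129 + (-18 - 28)**2 + 137*(-18 - 28)) - 34005 = (-129 + (-46)**2 + 137*(-46)) - 34005 = (-129 + 2116 - 6302) - 34005 = -4315 - 34005 = -38320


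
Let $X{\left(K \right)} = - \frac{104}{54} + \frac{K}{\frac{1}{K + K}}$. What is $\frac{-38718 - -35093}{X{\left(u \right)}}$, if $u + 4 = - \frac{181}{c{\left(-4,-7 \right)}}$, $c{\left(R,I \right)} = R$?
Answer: $- \frac{783000}{734659} \approx -1.0658$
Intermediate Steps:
$u = \frac{165}{4}$ ($u = -4 - \frac{181}{-4} = -4 - - \frac{181}{4} = -4 + \frac{181}{4} = \frac{165}{4} \approx 41.25$)
$X{\left(K \right)} = - \frac{52}{27} + 2 K^{2}$ ($X{\left(K \right)} = \left(-104\right) \frac{1}{54} + \frac{K}{\frac{1}{2 K}} = - \frac{52}{27} + \frac{K}{\frac{1}{2} \frac{1}{K}} = - \frac{52}{27} + K 2 K = - \frac{52}{27} + 2 K^{2}$)
$\frac{-38718 - -35093}{X{\left(u \right)}} = \frac{-38718 - -35093}{- \frac{52}{27} + 2 \left(\frac{165}{4}\right)^{2}} = \frac{-38718 + 35093}{- \frac{52}{27} + 2 \cdot \frac{27225}{16}} = - \frac{3625}{- \frac{52}{27} + \frac{27225}{8}} = - \frac{3625}{\frac{734659}{216}} = \left(-3625\right) \frac{216}{734659} = - \frac{783000}{734659}$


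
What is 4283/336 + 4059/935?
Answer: 488039/28560 ≈ 17.088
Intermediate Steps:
4283/336 + 4059/935 = 4283*(1/336) + 4059*(1/935) = 4283/336 + 369/85 = 488039/28560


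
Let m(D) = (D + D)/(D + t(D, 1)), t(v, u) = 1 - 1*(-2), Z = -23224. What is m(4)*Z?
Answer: -185792/7 ≈ -26542.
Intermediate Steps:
t(v, u) = 3 (t(v, u) = 1 + 2 = 3)
m(D) = 2*D/(3 + D) (m(D) = (D + D)/(D + 3) = (2*D)/(3 + D) = 2*D/(3 + D))
m(4)*Z = (2*4/(3 + 4))*(-23224) = (2*4/7)*(-23224) = (2*4*(1/7))*(-23224) = (8/7)*(-23224) = -185792/7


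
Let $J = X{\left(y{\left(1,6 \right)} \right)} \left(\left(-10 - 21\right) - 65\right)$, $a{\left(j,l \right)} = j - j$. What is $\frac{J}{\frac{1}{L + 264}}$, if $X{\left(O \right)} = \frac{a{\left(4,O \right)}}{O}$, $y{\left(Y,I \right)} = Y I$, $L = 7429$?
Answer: $0$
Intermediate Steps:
$a{\left(j,l \right)} = 0$
$y{\left(Y,I \right)} = I Y$
$X{\left(O \right)} = 0$ ($X{\left(O \right)} = \frac{0}{O} = 0$)
$J = 0$ ($J = 0 \left(\left(-10 - 21\right) - 65\right) = 0 \left(-31 - 65\right) = 0 \left(-96\right) = 0$)
$\frac{J}{\frac{1}{L + 264}} = \frac{0}{\frac{1}{7429 + 264}} = \frac{0}{\frac{1}{7693}} = 0 \frac{1}{\frac{1}{7693}} = 0 \cdot 7693 = 0$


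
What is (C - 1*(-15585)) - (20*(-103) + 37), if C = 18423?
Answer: 36031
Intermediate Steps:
(C - 1*(-15585)) - (20*(-103) + 37) = (18423 - 1*(-15585)) - (20*(-103) + 37) = (18423 + 15585) - (-2060 + 37) = 34008 - 1*(-2023) = 34008 + 2023 = 36031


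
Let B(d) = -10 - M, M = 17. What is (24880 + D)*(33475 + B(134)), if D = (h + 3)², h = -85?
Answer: 1057090592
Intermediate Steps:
D = 6724 (D = (-85 + 3)² = (-82)² = 6724)
B(d) = -27 (B(d) = -10 - 1*17 = -10 - 17 = -27)
(24880 + D)*(33475 + B(134)) = (24880 + 6724)*(33475 - 27) = 31604*33448 = 1057090592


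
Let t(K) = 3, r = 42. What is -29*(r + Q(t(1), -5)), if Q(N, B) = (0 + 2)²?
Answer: -1334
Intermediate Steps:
Q(N, B) = 4 (Q(N, B) = 2² = 4)
-29*(r + Q(t(1), -5)) = -29*(42 + 4) = -29*46 = -1334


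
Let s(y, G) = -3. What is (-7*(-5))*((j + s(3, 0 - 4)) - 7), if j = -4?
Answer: -490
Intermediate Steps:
(-7*(-5))*((j + s(3, 0 - 4)) - 7) = (-7*(-5))*((-4 - 3) - 7) = 35*(-7 - 7) = 35*(-14) = -490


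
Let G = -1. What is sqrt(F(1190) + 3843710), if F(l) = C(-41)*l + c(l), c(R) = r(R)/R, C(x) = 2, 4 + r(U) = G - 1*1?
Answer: 3*sqrt(151290223385)/595 ≈ 1961.1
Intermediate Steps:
r(U) = -6 (r(U) = -4 + (-1 - 1*1) = -4 + (-1 - 1) = -4 - 2 = -6)
c(R) = -6/R
F(l) = -6/l + 2*l (F(l) = 2*l - 6/l = -6/l + 2*l)
sqrt(F(1190) + 3843710) = sqrt((-6/1190 + 2*1190) + 3843710) = sqrt((-6*1/1190 + 2380) + 3843710) = sqrt((-3/595 + 2380) + 3843710) = sqrt(1416097/595 + 3843710) = sqrt(2288423547/595) = 3*sqrt(151290223385)/595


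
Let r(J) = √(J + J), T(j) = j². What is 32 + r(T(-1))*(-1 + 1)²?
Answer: 32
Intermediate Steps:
r(J) = √2*√J (r(J) = √(2*J) = √2*√J)
32 + r(T(-1))*(-1 + 1)² = 32 + (√2*√((-1)²))*(-1 + 1)² = 32 + (√2*√1)*0² = 32 + (√2*1)*0 = 32 + √2*0 = 32 + 0 = 32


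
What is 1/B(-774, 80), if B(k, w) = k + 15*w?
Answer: 1/426 ≈ 0.0023474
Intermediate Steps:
1/B(-774, 80) = 1/(-774 + 15*80) = 1/(-774 + 1200) = 1/426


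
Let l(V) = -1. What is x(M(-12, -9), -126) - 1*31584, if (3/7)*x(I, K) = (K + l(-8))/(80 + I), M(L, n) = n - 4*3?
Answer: -5591257/177 ≈ -31589.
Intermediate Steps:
M(L, n) = -12 + n (M(L, n) = n - 12 = -12 + n)
x(I, K) = 7*(-1 + K)/(3*(80 + I)) (x(I, K) = 7*((K - 1)/(80 + I))/3 = 7*((-1 + K)/(80 + I))/3 = 7*(-1 + K)/(3*(80 + I)))
x(M(-12, -9), -126) - 1*31584 = 7*(-1 - 126)/(3*(80 + (-12 - 9))) - 1*31584 = (7/3)*(-127)/(80 - 21) - 31584 = (7/3)*(-127)/59 - 31584 = (7/3)*(1/59)*(-127) - 31584 = -889/177 - 31584 = -5591257/177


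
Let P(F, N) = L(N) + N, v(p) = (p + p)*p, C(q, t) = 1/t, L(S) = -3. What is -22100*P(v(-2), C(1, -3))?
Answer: 221000/3 ≈ 73667.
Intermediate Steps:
v(p) = 2*p**2 (v(p) = (2*p)*p = 2*p**2)
P(F, N) = -3 + N
-22100*P(v(-2), C(1, -3)) = -22100*(-3 + 1/(-3)) = -22100*(-3 - 1/3) = -22100*(-10/3) = 221000/3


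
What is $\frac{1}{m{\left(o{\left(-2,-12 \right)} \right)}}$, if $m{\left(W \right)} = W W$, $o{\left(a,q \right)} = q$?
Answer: $\frac{1}{144} \approx 0.0069444$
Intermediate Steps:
$m{\left(W \right)} = W^{2}$
$\frac{1}{m{\left(o{\left(-2,-12 \right)} \right)}} = \frac{1}{\left(-12\right)^{2}} = \frac{1}{144}$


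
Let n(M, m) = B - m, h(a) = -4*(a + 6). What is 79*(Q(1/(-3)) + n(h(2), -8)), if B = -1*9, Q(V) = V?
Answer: -316/3 ≈ -105.33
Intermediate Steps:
B = -9
h(a) = -24 - 4*a (h(a) = -4*(6 + a) = -24 - 4*a)
n(M, m) = -9 - m
79*(Q(1/(-3)) + n(h(2), -8)) = 79*(1/(-3) + (-9 - 1*(-8))) = 79*(-⅓ + (-9 + 8)) = 79*(-⅓ - 1) = 79*(-4/3) = -316/3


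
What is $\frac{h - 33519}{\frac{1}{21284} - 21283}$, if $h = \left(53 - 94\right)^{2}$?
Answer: $\frac{677639992}{452987371} \approx 1.4959$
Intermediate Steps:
$h = 1681$ ($h = \left(-41\right)^{2} = 1681$)
$\frac{h - 33519}{\frac{1}{21284} - 21283} = \frac{1681 - 33519}{\frac{1}{21284} - 21283} = - \frac{31838}{\frac{1}{21284} - 21283} = - \frac{31838}{- \frac{452987371}{21284}} = \left(-31838\right) \left(- \frac{21284}{452987371}\right) = \frac{677639992}{452987371}$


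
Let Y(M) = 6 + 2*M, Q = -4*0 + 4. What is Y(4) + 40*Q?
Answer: 174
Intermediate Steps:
Q = 4 (Q = 0 + 4 = 4)
Y(4) + 40*Q = (6 + 2*4) + 40*4 = (6 + 8) + 160 = 14 + 160 = 174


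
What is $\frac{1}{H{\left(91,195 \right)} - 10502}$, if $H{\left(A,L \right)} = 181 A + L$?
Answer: $\frac{1}{6164} \approx 0.00016223$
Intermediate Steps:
$H{\left(A,L \right)} = L + 181 A$
$\frac{1}{H{\left(91,195 \right)} - 10502} = \frac{1}{\left(195 + 181 \cdot 91\right) - 10502} = \frac{1}{\left(195 + 16471\right) - 10502} = \frac{1}{16666 - 10502} = \frac{1}{6164}$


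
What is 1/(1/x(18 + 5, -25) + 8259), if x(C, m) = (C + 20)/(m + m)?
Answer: 43/355087 ≈ 0.00012110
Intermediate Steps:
x(C, m) = (20 + C)/(2*m) (x(C, m) = (20 + C)/((2*m)) = (20 + C)*(1/(2*m)) = (20 + C)/(2*m))
1/(1/x(18 + 5, -25) + 8259) = 1/(1/((½)*(20 + (18 + 5))/(-25)) + 8259) = 1/(1/((½)*(-1/25)*(20 + 23)) + 8259) = 1/(1/((½)*(-1/25)*43) + 8259) = 1/(1/(-43/50) + 8259) = 1/(-50/43 + 8259) = 1/(355087/43) = 43/355087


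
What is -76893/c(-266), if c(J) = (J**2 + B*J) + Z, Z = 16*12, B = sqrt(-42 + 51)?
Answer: -76893/70150 ≈ -1.0961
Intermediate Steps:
B = 3 (B = sqrt(9) = 3)
Z = 192
c(J) = 192 + J**2 + 3*J (c(J) = (J**2 + 3*J) + 192 = 192 + J**2 + 3*J)
-76893/c(-266) = -76893/(192 + (-266)**2 + 3*(-266)) = -76893/(192 + 70756 - 798) = -76893/70150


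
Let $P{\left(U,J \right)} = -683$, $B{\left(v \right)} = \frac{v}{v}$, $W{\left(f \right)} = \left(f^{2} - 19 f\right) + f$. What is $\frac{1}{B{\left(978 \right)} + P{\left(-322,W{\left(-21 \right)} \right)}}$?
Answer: $- \frac{1}{682} \approx -0.0014663$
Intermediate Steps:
$W{\left(f \right)} = f^{2} - 18 f$
$B{\left(v \right)} = 1$
$\frac{1}{B{\left(978 \right)} + P{\left(-322,W{\left(-21 \right)} \right)}} = \frac{1}{1 - 683} = \frac{1}{-682} = - \frac{1}{682}$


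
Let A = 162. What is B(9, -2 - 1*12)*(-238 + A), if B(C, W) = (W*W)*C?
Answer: -134064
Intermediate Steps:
B(C, W) = C*W² (B(C, W) = W²*C = C*W²)
B(9, -2 - 1*12)*(-238 + A) = (9*(-2 - 1*12)²)*(-238 + 162) = (9*(-2 - 12)²)*(-76) = (9*(-14)²)*(-76) = (9*196)*(-76) = 1764*(-76) = -134064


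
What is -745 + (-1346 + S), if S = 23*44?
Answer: -1079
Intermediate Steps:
S = 1012
-745 + (-1346 + S) = -745 + (-1346 + 1012) = -745 - 334 = -1079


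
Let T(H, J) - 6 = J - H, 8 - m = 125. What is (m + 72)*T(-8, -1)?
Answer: -585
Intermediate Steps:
m = -117 (m = 8 - 1*125 = 8 - 125 = -117)
T(H, J) = 6 + J - H (T(H, J) = 6 + (J - H) = 6 + J - H)
(m + 72)*T(-8, -1) = (-117 + 72)*(6 - 1 - 1*(-8)) = -45*(6 - 1 + 8) = -45*13 = -585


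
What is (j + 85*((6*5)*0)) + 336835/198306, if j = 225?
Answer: 1954595/8622 ≈ 226.70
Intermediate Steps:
(j + 85*((6*5)*0)) + 336835/198306 = (225 + 85*((6*5)*0)) + 336835/198306 = (225 + 85*(30*0)) + 336835*(1/198306) = (225 + 85*0) + 14645/8622 = (225 + 0) + 14645/8622 = 225 + 14645/8622 = 1954595/8622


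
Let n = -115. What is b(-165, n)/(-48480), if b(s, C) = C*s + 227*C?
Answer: 713/4848 ≈ 0.14707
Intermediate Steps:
b(s, C) = 227*C + C*s
b(-165, n)/(-48480) = -115*(227 - 165)/(-48480) = -115*62*(-1/48480) = -7130*(-1/48480) = 713/4848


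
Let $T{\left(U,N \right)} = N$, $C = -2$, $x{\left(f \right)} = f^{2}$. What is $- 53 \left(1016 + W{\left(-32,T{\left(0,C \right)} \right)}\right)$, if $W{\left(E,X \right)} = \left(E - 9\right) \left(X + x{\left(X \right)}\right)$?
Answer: $-49502$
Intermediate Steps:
$W{\left(E,X \right)} = \left(-9 + E\right) \left(X + X^{2}\right)$ ($W{\left(E,X \right)} = \left(E - 9\right) \left(X + X^{2}\right) = \left(-9 + E\right) \left(X + X^{2}\right)$)
$- 53 \left(1016 + W{\left(-32,T{\left(0,C \right)} \right)}\right) = - 53 \left(1016 - 2 \left(-9 - 32 - -18 - -64\right)\right) = - 53 \left(1016 - 2 \left(-9 - 32 + 18 + 64\right)\right) = - 53 \left(1016 - 82\right) = \left(-53\right) 934 = -49502$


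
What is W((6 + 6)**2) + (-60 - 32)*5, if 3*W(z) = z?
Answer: -412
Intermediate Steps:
W(z) = z/3
W((6 + 6)**2) + (-60 - 32)*5 = (6 + 6)**2/3 + (-60 - 32)*5 = (1/3)*12**2 - 92*5 = (1/3)*144 - 460 = 48 - 460 = -412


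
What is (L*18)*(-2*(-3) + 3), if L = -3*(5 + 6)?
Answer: -5346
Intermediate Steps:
L = -33 (L = -3*11 = -33)
(L*18)*(-2*(-3) + 3) = (-33*18)*(-2*(-3) + 3) = -594*(6 + 3) = -594*9 = -5346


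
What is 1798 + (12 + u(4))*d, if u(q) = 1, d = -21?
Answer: 1525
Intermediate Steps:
1798 + (12 + u(4))*d = 1798 + (12 + 1)*(-21) = 1798 + 13*(-21) = 1798 - 273 = 1525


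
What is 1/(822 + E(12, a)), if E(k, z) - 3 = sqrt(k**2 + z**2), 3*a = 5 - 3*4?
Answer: 1485/1224856 - 3*sqrt(1345)/6124280 ≈ 0.0011944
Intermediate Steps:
a = -7/3 (a = (5 - 3*4)/3 = (5 - 12)/3 = (1/3)*(-7) = -7/3 ≈ -2.3333)
E(k, z) = 3 + sqrt(k**2 + z**2)
1/(822 + E(12, a)) = 1/(822 + (3 + sqrt(12**2 + (-7/3)**2))) = 1/(822 + (3 + sqrt(144 + 49/9))) = 1/(822 + (3 + sqrt(1345/9))) = 1/(822 + (3 + sqrt(1345)/3)) = 1/(825 + sqrt(1345)/3)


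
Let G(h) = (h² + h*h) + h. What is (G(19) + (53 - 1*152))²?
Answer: 412164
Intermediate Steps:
G(h) = h + 2*h² (G(h) = (h² + h²) + h = 2*h² + h = h + 2*h²)
(G(19) + (53 - 1*152))² = (19*(1 + 2*19) + (53 - 1*152))² = (19*(1 + 38) + (53 - 152))² = (19*39 - 99)² = (741 - 99)² = 642² = 412164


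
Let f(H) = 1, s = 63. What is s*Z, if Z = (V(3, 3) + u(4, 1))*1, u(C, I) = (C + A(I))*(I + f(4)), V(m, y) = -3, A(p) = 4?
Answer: 819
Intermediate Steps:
u(C, I) = (1 + I)*(4 + C) (u(C, I) = (C + 4)*(I + 1) = (4 + C)*(1 + I) = (1 + I)*(4 + C))
Z = 13 (Z = (-3 + (4 + 4 + 4*1 + 4*1))*1 = (-3 + (4 + 4 + 4 + 4))*1 = (-3 + 16)*1 = 13*1 = 13)
s*Z = 63*13 = 819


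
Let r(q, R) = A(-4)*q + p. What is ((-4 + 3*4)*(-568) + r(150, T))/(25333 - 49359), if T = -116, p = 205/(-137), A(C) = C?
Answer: 704933/3291562 ≈ 0.21416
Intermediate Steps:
p = -205/137 (p = 205*(-1/137) = -205/137 ≈ -1.4963)
r(q, R) = -205/137 - 4*q (r(q, R) = -4*q - 205/137 = -205/137 - 4*q)
((-4 + 3*4)*(-568) + r(150, T))/(25333 - 49359) = ((-4 + 3*4)*(-568) + (-205/137 - 4*150))/(25333 - 49359) = ((-4 + 12)*(-568) + (-205/137 - 600))/(-24026) = (8*(-568) - 82405/137)*(-1/24026) = (-4544 - 82405/137)*(-1/24026) = -704933/137*(-1/24026) = 704933/3291562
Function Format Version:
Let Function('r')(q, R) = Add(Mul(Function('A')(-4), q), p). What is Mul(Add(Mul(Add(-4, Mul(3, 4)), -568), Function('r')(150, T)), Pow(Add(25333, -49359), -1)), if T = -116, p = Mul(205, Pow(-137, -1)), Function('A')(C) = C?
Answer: Rational(704933, 3291562) ≈ 0.21416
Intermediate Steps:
p = Rational(-205, 137) (p = Mul(205, Rational(-1, 137)) = Rational(-205, 137) ≈ -1.4963)
Function('r')(q, R) = Add(Rational(-205, 137), Mul(-4, q)) (Function('r')(q, R) = Add(Mul(-4, q), Rational(-205, 137)) = Add(Rational(-205, 137), Mul(-4, q)))
Mul(Add(Mul(Add(-4, Mul(3, 4)), -568), Function('r')(150, T)), Pow(Add(25333, -49359), -1)) = Mul(Add(Mul(Add(-4, Mul(3, 4)), -568), Add(Rational(-205, 137), Mul(-4, 150))), Pow(Add(25333, -49359), -1)) = Mul(Add(Mul(Add(-4, 12), -568), Add(Rational(-205, 137), -600)), Pow(-24026, -1)) = Mul(Add(Mul(8, -568), Rational(-82405, 137)), Rational(-1, 24026)) = Mul(Add(-4544, Rational(-82405, 137)), Rational(-1, 24026)) = Mul(Rational(-704933, 137), Rational(-1, 24026)) = Rational(704933, 3291562)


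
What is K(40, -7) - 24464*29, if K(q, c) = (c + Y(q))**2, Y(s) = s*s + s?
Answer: 1957233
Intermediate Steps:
Y(s) = s + s**2 (Y(s) = s**2 + s = s + s**2)
K(q, c) = (c + q*(1 + q))**2
K(40, -7) - 24464*29 = (-7 + 40*(1 + 40))**2 - 24464*29 = (-7 + 40*41)**2 - 556*1276 = (-7 + 1640)**2 - 709456 = 1633**2 - 709456 = 2666689 - 709456 = 1957233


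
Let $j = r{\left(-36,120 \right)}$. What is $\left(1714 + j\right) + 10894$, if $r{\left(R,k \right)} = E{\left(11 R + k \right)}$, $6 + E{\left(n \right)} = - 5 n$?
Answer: $13982$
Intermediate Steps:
$E{\left(n \right)} = -6 - 5 n$
$r{\left(R,k \right)} = -6 - 55 R - 5 k$ ($r{\left(R,k \right)} = -6 - 5 \left(11 R + k\right) = -6 - 5 \left(k + 11 R\right) = -6 - \left(5 k + 55 R\right) = -6 - 55 R - 5 k$)
$j = 1374$ ($j = -6 - -1980 - 600 = -6 + 1980 - 600 = 1374$)
$\left(1714 + j\right) + 10894 = \left(1714 + 1374\right) + 10894 = 3088 + 10894 = 13982$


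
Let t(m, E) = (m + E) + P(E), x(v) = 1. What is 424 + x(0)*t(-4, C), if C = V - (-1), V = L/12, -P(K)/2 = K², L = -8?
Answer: 3781/9 ≈ 420.11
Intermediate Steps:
P(K) = -2*K²
V = -⅔ (V = -8/12 = -8*1/12 = -⅔ ≈ -0.66667)
C = ⅓ (C = -⅔ - (-1) = -⅔ - 1*(-1) = -⅔ + 1 = ⅓ ≈ 0.33333)
t(m, E) = E + m - 2*E² (t(m, E) = (m + E) - 2*E² = (E + m) - 2*E² = E + m - 2*E²)
424 + x(0)*t(-4, C) = 424 + 1*(⅓ - 4 - 2*(⅓)²) = 424 + 1*(⅓ - 4 - 2*⅑) = 424 + 1*(⅓ - 4 - 2/9) = 424 + 1*(-35/9) = 424 - 35/9 = 3781/9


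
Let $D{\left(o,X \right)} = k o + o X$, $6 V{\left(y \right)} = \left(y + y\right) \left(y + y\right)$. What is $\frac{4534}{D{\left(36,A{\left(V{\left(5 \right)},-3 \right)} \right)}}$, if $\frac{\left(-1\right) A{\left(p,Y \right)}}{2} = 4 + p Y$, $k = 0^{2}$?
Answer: $\frac{2267}{1656} \approx 1.369$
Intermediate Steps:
$V{\left(y \right)} = \frac{2 y^{2}}{3}$ ($V{\left(y \right)} = \frac{\left(y + y\right) \left(y + y\right)}{6} = \frac{2 y 2 y}{6} = \frac{4 y^{2}}{6} = \frac{2 y^{2}}{3}$)
$k = 0$
$A{\left(p,Y \right)} = -8 - 2 Y p$ ($A{\left(p,Y \right)} = - 2 \left(4 + p Y\right) = - 2 \left(4 + Y p\right) = -8 - 2 Y p$)
$D{\left(o,X \right)} = X o$ ($D{\left(o,X \right)} = 0 o + o X = 0 + X o = X o$)
$\frac{4534}{D{\left(36,A{\left(V{\left(5 \right)},-3 \right)} \right)}} = \frac{4534}{\left(-8 - - 6 \frac{2 \cdot 5^{2}}{3}\right) 36} = \frac{4534}{\left(-8 - - 6 \cdot \frac{2}{3} \cdot 25\right) 36} = \frac{4534}{\left(-8 - \left(-6\right) \frac{50}{3}\right) 36} = \frac{4534}{\left(-8 + 100\right) 36} = \frac{4534}{92 \cdot 36} = \frac{4534}{3312} = 4534 \cdot \frac{1}{3312} = \frac{2267}{1656}$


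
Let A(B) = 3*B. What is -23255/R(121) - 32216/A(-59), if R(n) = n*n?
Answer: 467558321/2591457 ≈ 180.42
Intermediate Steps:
R(n) = n**2
-23255/R(121) - 32216/A(-59) = -23255/(121**2) - 32216/(3*(-59)) = -23255/14641 - 32216/(-177) = -23255*1/14641 - 32216*(-1/177) = -23255/14641 + 32216/177 = 467558321/2591457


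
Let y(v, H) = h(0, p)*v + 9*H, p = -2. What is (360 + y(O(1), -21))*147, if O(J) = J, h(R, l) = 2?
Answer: 25431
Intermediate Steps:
y(v, H) = 2*v + 9*H
(360 + y(O(1), -21))*147 = (360 + (2*1 + 9*(-21)))*147 = (360 + (2 - 189))*147 = (360 - 187)*147 = 173*147 = 25431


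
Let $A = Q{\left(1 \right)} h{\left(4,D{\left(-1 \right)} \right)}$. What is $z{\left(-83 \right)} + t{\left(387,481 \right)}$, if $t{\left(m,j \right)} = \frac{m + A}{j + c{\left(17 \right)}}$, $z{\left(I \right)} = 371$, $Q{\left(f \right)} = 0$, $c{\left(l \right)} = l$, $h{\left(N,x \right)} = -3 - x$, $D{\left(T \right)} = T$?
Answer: $\frac{61715}{166} \approx 371.78$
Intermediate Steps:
$A = 0$ ($A = 0 \left(-3 - -1\right) = 0 \left(-3 + 1\right) = 0 \left(-2\right) = 0$)
$t{\left(m,j \right)} = \frac{m}{17 + j}$ ($t{\left(m,j \right)} = \frac{m + 0}{j + 17} = \frac{m}{17 + j}$)
$z{\left(-83 \right)} + t{\left(387,481 \right)} = 371 + \frac{387}{17 + 481} = 371 + \frac{387}{498} = 371 + 387 \cdot \frac{1}{498} = 371 + \frac{129}{166} = \frac{61715}{166}$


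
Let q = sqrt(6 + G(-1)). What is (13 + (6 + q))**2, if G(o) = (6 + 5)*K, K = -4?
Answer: (19 + I*sqrt(38))**2 ≈ 323.0 + 234.25*I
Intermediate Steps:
G(o) = -44 (G(o) = (6 + 5)*(-4) = 11*(-4) = -44)
q = I*sqrt(38) (q = sqrt(6 - 44) = sqrt(-38) = I*sqrt(38) ≈ 6.1644*I)
(13 + (6 + q))**2 = (13 + (6 + I*sqrt(38)))**2 = (19 + I*sqrt(38))**2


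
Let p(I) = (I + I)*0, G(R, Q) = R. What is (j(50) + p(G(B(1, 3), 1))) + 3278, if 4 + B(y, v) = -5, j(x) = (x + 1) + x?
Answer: 3379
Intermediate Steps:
j(x) = 1 + 2*x (j(x) = (1 + x) + x = 1 + 2*x)
B(y, v) = -9 (B(y, v) = -4 - 5 = -9)
p(I) = 0 (p(I) = (2*I)*0 = 0)
(j(50) + p(G(B(1, 3), 1))) + 3278 = ((1 + 2*50) + 0) + 3278 = ((1 + 100) + 0) + 3278 = (101 + 0) + 3278 = 101 + 3278 = 3379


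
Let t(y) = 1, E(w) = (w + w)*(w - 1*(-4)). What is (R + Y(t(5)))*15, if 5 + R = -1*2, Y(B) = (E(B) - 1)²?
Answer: 1110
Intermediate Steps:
E(w) = 2*w*(4 + w) (E(w) = (2*w)*(w + 4) = (2*w)*(4 + w) = 2*w*(4 + w))
Y(B) = (-1 + 2*B*(4 + B))² (Y(B) = (2*B*(4 + B) - 1)² = (-1 + 2*B*(4 + B))²)
R = -7 (R = -5 - 1*2 = -5 - 2 = -7)
(R + Y(t(5)))*15 = (-7 + (-1 + 2*1*(4 + 1))²)*15 = (-7 + (-1 + 2*1*5)²)*15 = (-7 + (-1 + 10)²)*15 = (-7 + 9²)*15 = (-7 + 81)*15 = 74*15 = 1110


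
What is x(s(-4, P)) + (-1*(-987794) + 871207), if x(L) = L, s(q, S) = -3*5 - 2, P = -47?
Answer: 1858984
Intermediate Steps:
s(q, S) = -17 (s(q, S) = -15 - 2 = -17)
x(s(-4, P)) + (-1*(-987794) + 871207) = -17 + (-1*(-987794) + 871207) = -17 + (987794 + 871207) = -17 + 1859001 = 1858984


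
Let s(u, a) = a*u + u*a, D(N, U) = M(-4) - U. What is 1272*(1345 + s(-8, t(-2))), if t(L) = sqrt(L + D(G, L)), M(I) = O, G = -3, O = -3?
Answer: 1710840 - 20352*I*sqrt(3) ≈ 1.7108e+6 - 35251.0*I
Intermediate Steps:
M(I) = -3
D(N, U) = -3 - U
t(L) = I*sqrt(3) (t(L) = sqrt(L + (-3 - L)) = sqrt(-3) = I*sqrt(3))
s(u, a) = 2*a*u (s(u, a) = a*u + a*u = 2*a*u)
1272*(1345 + s(-8, t(-2))) = 1272*(1345 + 2*(I*sqrt(3))*(-8)) = 1272*(1345 - 16*I*sqrt(3)) = 1710840 - 20352*I*sqrt(3)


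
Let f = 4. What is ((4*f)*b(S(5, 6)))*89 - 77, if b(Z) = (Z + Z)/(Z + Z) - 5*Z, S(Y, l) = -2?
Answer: 15587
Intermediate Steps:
b(Z) = 1 - 5*Z (b(Z) = (2*Z)/((2*Z)) - 5*Z = (2*Z)*(1/(2*Z)) - 5*Z = 1 - 5*Z)
((4*f)*b(S(5, 6)))*89 - 77 = ((4*4)*(1 - 5*(-2)))*89 - 77 = (16*(1 + 10))*89 - 77 = (16*11)*89 - 77 = 176*89 - 77 = 15664 - 77 = 15587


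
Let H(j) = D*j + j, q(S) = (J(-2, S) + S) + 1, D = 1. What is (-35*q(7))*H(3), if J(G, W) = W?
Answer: -3150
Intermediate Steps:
q(S) = 1 + 2*S (q(S) = (S + S) + 1 = 2*S + 1 = 1 + 2*S)
H(j) = 2*j (H(j) = 1*j + j = j + j = 2*j)
(-35*q(7))*H(3) = (-35*(1 + 2*7))*(2*3) = -35*(1 + 14)*6 = -35*15*6 = -525*6 = -3150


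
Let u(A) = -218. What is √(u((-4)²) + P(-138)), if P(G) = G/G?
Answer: I*√217 ≈ 14.731*I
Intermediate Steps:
P(G) = 1
√(u((-4)²) + P(-138)) = √(-218 + 1) = √(-217) = I*√217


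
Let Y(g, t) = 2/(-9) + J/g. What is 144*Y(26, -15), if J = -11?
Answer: -1208/13 ≈ -92.923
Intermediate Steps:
Y(g, t) = -2/9 - 11/g (Y(g, t) = 2/(-9) - 11/g = 2*(-⅑) - 11/g = -2/9 - 11/g)
144*Y(26, -15) = 144*(-2/9 - 11/26) = 144*(-151/234) = -1208/13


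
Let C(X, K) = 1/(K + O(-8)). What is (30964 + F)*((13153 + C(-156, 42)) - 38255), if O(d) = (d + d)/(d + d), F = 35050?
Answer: -71254521390/43 ≈ -1.6571e+9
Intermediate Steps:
O(d) = 1 (O(d) = (2*d)/((2*d)) = (2*d)*(1/(2*d)) = 1)
C(X, K) = 1/(1 + K) (C(X, K) = 1/(K + 1) = 1/(1 + K))
(30964 + F)*((13153 + C(-156, 42)) - 38255) = (30964 + 35050)*((13153 + 1/(1 + 42)) - 38255) = 66014*((13153 + 1/43) - 38255) = 66014*(565580/43 - 38255) = 66014*(-1079385/43) = -71254521390/43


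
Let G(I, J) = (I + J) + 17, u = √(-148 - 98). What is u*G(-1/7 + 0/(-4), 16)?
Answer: 230*I*√246/7 ≈ 515.34*I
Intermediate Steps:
u = I*√246 (u = √(-246) = I*√246 ≈ 15.684*I)
G(I, J) = 17 + I + J
u*G(-1/7 + 0/(-4), 16) = (I*√246)*(17 + (-1/7 + 0/(-4)) + 16) = (I*√246)*(17 + (-1*⅐ + 0*(-¼)) + 16) = (I*√246)*(17 + (-⅐ + 0) + 16) = (I*√246)*(17 - ⅐ + 16) = (I*√246)*(230/7) = 230*I*√246/7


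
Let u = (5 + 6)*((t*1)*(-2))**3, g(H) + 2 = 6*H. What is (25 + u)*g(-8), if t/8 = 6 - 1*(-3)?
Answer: 1642289950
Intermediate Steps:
t = 72 (t = 8*(6 - 1*(-3)) = 8*(6 + 3) = 8*9 = 72)
g(H) = -2 + 6*H
u = -32845824 (u = (5 + 6)*((72*1)*(-2))**3 = 11*(72*(-2))**3 = 11*(-144)**3 = 11*(-2985984) = -32845824)
(25 + u)*g(-8) = (25 - 32845824)*(-2 + 6*(-8)) = -32845799*(-2 - 48) = -32845799*(-50) = 1642289950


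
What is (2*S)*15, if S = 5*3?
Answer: 450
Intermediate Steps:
S = 15
(2*S)*15 = (2*15)*15 = 30*15 = 450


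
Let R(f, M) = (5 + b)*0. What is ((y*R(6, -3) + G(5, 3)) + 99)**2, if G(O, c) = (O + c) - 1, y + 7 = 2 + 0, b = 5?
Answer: 11236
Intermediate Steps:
y = -5 (y = -7 + (2 + 0) = -7 + 2 = -5)
G(O, c) = -1 + O + c
R(f, M) = 0 (R(f, M) = (5 + 5)*0 = 10*0 = 0)
((y*R(6, -3) + G(5, 3)) + 99)**2 = ((-5*0 + (-1 + 5 + 3)) + 99)**2 = ((0 + 7) + 99)**2 = (7 + 99)**2 = 106**2 = 11236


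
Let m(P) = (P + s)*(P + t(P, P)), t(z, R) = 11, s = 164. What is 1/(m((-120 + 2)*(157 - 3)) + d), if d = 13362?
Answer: 1/327056650 ≈ 3.0576e-9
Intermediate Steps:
m(P) = (11 + P)*(164 + P) (m(P) = (P + 164)*(P + 11) = (164 + P)*(11 + P) = (11 + P)*(164 + P))
1/(m((-120 + 2)*(157 - 3)) + d) = 1/((1804 + ((-120 + 2)*(157 - 3))² + 175*((-120 + 2)*(157 - 3))) + 13362) = 1/((1804 + (-118*154)² + 175*(-118*154)) + 13362) = 1/((1804 + (-18172)² + 175*(-18172)) + 13362) = 1/((1804 + 330221584 - 3180100) + 13362) = 1/(327043288 + 13362) = 1/327056650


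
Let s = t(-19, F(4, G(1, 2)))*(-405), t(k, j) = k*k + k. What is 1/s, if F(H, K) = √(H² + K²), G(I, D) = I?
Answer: -1/138510 ≈ -7.2197e-6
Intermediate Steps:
t(k, j) = k + k² (t(k, j) = k² + k = k + k²)
s = -138510 (s = -19*(1 - 19)*(-405) = -19*(-18)*(-405) = 342*(-405) = -138510)
1/s = 1/(-138510) = -1/138510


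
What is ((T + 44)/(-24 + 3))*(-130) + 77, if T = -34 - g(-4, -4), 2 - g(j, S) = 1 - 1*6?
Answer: 669/7 ≈ 95.571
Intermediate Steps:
g(j, S) = 7 (g(j, S) = 2 - (1 - 1*6) = 2 - (1 - 6) = 2 - 1*(-5) = 2 + 5 = 7)
T = -41 (T = -34 - 1*7 = -34 - 7 = -41)
((T + 44)/(-24 + 3))*(-130) + 77 = ((-41 + 44)/(-24 + 3))*(-130) + 77 = (3/(-21))*(-130) + 77 = (3*(-1/21))*(-130) + 77 = -⅐*(-130) + 77 = 130/7 + 77 = 669/7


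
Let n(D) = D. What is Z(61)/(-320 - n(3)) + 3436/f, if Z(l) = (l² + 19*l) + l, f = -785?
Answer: -4988513/253555 ≈ -19.674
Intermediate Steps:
Z(l) = l² + 20*l
Z(61)/(-320 - n(3)) + 3436/f = (61*(20 + 61))/(-320 - 1*3) + 3436/(-785) = (61*81)/(-320 - 3) + 3436*(-1/785) = 4941/(-323) - 3436/785 = 4941*(-1/323) - 3436/785 = -4941/323 - 3436/785 = -4988513/253555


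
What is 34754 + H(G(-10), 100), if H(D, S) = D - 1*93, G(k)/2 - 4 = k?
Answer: 34649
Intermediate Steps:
G(k) = 8 + 2*k
H(D, S) = -93 + D (H(D, S) = D - 93 = -93 + D)
34754 + H(G(-10), 100) = 34754 + (-93 + (8 + 2*(-10))) = 34754 + (-93 + (8 - 20)) = 34754 + (-93 - 12) = 34754 - 105 = 34649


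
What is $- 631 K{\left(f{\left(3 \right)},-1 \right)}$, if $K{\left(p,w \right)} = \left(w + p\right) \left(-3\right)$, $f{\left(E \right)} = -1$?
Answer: $-3786$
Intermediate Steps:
$K{\left(p,w \right)} = - 3 p - 3 w$ ($K{\left(p,w \right)} = \left(p + w\right) \left(-3\right) = - 3 p - 3 w$)
$- 631 K{\left(f{\left(3 \right)},-1 \right)} = - 631 \left(\left(-3\right) \left(-1\right) - -3\right) = - 631 \left(3 + 3\right) = \left(-631\right) 6 = -3786$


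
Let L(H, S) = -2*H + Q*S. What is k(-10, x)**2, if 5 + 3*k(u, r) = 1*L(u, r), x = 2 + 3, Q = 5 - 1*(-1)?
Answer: 225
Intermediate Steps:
Q = 6 (Q = 5 + 1 = 6)
L(H, S) = -2*H + 6*S
x = 5
k(u, r) = -5/3 + 2*r - 2*u/3 (k(u, r) = -5/3 + (1*(-2*u + 6*r))/3 = -5/3 + (-2*u + 6*r)/3 = -5/3 + (2*r - 2*u/3) = -5/3 + 2*r - 2*u/3)
k(-10, x)**2 = (-5/3 + 2*5 - 2/3*(-10))**2 = (-5/3 + 10 + 20/3)**2 = 15**2 = 225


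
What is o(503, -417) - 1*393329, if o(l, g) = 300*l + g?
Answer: -242846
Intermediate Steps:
o(l, g) = g + 300*l
o(503, -417) - 1*393329 = (-417 + 300*503) - 1*393329 = (-417 + 150900) - 393329 = 150483 - 393329 = -242846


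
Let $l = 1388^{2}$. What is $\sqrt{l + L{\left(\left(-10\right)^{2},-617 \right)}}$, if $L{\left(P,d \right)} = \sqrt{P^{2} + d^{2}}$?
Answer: $\sqrt{1926544 + \sqrt{390689}} \approx 1388.2$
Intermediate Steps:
$l = 1926544$
$\sqrt{l + L{\left(\left(-10\right)^{2},-617 \right)}} = \sqrt{1926544 + \sqrt{\left(\left(-10\right)^{2}\right)^{2} + \left(-617\right)^{2}}} = \sqrt{1926544 + \sqrt{100^{2} + 380689}} = \sqrt{1926544 + \sqrt{10000 + 380689}} = \sqrt{1926544 + \sqrt{390689}}$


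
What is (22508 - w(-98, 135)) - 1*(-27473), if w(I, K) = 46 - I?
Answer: 49837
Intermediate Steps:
(22508 - w(-98, 135)) - 1*(-27473) = (22508 - (46 - 1*(-98))) - 1*(-27473) = (22508 - (46 + 98)) + 27473 = (22508 - 1*144) + 27473 = (22508 - 144) + 27473 = 22364 + 27473 = 49837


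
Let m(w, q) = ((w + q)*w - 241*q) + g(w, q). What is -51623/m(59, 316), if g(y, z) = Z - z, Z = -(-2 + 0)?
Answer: 51623/54345 ≈ 0.94991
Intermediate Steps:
Z = 2 (Z = -1*(-2) = 2)
g(y, z) = 2 - z
m(w, q) = 2 - 242*q + w*(q + w) (m(w, q) = ((w + q)*w - 241*q) + (2 - q) = ((q + w)*w - 241*q) + (2 - q) = (w*(q + w) - 241*q) + (2 - q) = (-241*q + w*(q + w)) + (2 - q) = 2 - 242*q + w*(q + w))
-51623/m(59, 316) = -51623/(2 + 59**2 - 242*316 + 316*59) = -51623/(2 + 3481 - 76472 + 18644) = -51623/(-54345) = -51623*(-1/54345) = 51623/54345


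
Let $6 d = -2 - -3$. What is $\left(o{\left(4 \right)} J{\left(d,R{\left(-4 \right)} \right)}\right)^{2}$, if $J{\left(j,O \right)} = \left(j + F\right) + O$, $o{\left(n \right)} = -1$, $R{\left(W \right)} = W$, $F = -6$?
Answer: $\frac{3481}{36} \approx 96.694$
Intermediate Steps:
$d = \frac{1}{6}$ ($d = \frac{-2 - -3}{6} = \frac{-2 + 3}{6} = \frac{1}{6} \cdot 1 = \frac{1}{6} \approx 0.16667$)
$J{\left(j,O \right)} = -6 + O + j$ ($J{\left(j,O \right)} = \left(j - 6\right) + O = \left(-6 + j\right) + O = -6 + O + j$)
$\left(o{\left(4 \right)} J{\left(d,R{\left(-4 \right)} \right)}\right)^{2} = \left(- (-6 - 4 + \frac{1}{6})\right)^{2} = \left(\left(-1\right) \left(- \frac{59}{6}\right)\right)^{2} = \left(\frac{59}{6}\right)^{2} = \frac{3481}{36}$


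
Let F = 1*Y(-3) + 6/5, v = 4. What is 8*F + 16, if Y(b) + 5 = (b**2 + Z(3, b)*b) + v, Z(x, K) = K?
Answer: 808/5 ≈ 161.60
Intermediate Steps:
Y(b) = -1 + 2*b**2 (Y(b) = -5 + ((b**2 + b*b) + 4) = -5 + ((b**2 + b**2) + 4) = -5 + (2*b**2 + 4) = -5 + (4 + 2*b**2) = -1 + 2*b**2)
F = 91/5 (F = 1*(-1 + 2*(-3)**2) + 6/5 = 1*(-1 + 2*9) + 6*(1/5) = 1*(-1 + 18) + 6/5 = 1*17 + 6/5 = 17 + 6/5 = 91/5 ≈ 18.200)
8*F + 16 = 8*(91/5) + 16 = 728/5 + 16 = 808/5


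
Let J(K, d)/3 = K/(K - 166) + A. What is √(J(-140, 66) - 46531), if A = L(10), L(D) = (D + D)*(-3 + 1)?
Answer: I*√121335681/51 ≈ 215.99*I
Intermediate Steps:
L(D) = -4*D (L(D) = (2*D)*(-2) = -4*D)
A = -40 (A = -4*10 = -40)
J(K, d) = -120 + 3*K/(-166 + K) (J(K, d) = 3*(K/(K - 166) - 40) = 3*(K/(-166 + K) - 40) = 3*(-40 + K/(-166 + K)) = -120 + 3*K/(-166 + K))
√(J(-140, 66) - 46531) = √(3*(6640 - 39*(-140))/(-166 - 140) - 46531) = √(3*(6640 + 5460)/(-306) - 46531) = √(3*(-1/306)*12100 - 46531) = √(-6050/51 - 46531) = √(-2379131/51) = I*√121335681/51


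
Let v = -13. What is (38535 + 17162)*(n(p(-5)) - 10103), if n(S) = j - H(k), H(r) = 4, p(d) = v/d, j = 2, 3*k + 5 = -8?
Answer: -562818185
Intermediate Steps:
k = -13/3 (k = -5/3 + (⅓)*(-8) = -5/3 - 8/3 = -13/3 ≈ -4.3333)
p(d) = -13/d
n(S) = -2 (n(S) = 2 - 1*4 = 2 - 4 = -2)
(38535 + 17162)*(n(p(-5)) - 10103) = (38535 + 17162)*(-2 - 10103) = 55697*(-10105) = -562818185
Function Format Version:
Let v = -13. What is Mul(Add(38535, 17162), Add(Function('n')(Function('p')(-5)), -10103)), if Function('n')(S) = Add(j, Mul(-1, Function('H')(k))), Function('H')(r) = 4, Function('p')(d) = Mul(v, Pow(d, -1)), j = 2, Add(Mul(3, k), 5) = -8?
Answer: -562818185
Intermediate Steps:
k = Rational(-13, 3) (k = Add(Rational(-5, 3), Mul(Rational(1, 3), -8)) = Add(Rational(-5, 3), Rational(-8, 3)) = Rational(-13, 3) ≈ -4.3333)
Function('p')(d) = Mul(-13, Pow(d, -1))
Function('n')(S) = -2 (Function('n')(S) = Add(2, Mul(-1, 4)) = Add(2, -4) = -2)
Mul(Add(38535, 17162), Add(Function('n')(Function('p')(-5)), -10103)) = Mul(Add(38535, 17162), Add(-2, -10103)) = Mul(55697, -10105) = -562818185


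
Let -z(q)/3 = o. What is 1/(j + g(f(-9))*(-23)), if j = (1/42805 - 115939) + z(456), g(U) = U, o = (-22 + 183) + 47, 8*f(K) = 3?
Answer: -342440/39918787257 ≈ -8.5784e-6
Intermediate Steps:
f(K) = 3/8 (f(K) = (1/8)*3 = 3/8)
o = 208 (o = 161 + 47 = 208)
z(q) = -624 (z(q) = -3*208 = -624)
j = -4989479214/42805 (j = (1/42805 - 115939) - 624 = -4962768894/42805 - 624 = -4989479214/42805 ≈ -1.1656e+5)
1/(j + g(f(-9))*(-23)) = 1/(-4989479214/42805 + (3/8)*(-23)) = 1/(-4989479214/42805 - 69/8) = 1/(-39918787257/342440) = -342440/39918787257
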